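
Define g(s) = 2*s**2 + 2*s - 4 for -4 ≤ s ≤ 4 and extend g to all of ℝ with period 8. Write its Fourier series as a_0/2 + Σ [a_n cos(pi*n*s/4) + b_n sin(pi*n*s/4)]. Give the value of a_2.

32/pi**2

a_2 = 1/4 ∫_{-4}^{4} g(s) cos(pi*s/2) ds.
Integrating by parts twice (tabular method), an antiderivative of (2*s**2 + 2*s - 4) cos(pi*s/2) is 4*s**2*sin(pi*s/2)/pi + 4*s*sin(pi*s/2)/pi + 16*s*cos(pi*s/2)/pi**2 - 8*sin(pi*s/2)/pi - 32*sin(pi*s/2)/pi**3 + 8*cos(pi*s/2)/pi**2; evaluating from -4 to 4: ∫_{-4}^{4} (2*s**2 + 2*s - 4) cos(pi*s/2) ds = (72/pi**2) - (-56/pi**2) = 128/pi**2.
Hence a_2 = (1/4)·(128/pi**2) = 32/pi**2.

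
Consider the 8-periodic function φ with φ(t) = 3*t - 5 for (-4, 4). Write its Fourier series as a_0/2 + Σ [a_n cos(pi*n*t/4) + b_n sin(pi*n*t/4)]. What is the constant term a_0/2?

-5

a_0 = 1/4 ∫_{-4}^{4} φ(t) dt = 1/4 · (-40) = -10.
So the constant term a_0/2 = -5.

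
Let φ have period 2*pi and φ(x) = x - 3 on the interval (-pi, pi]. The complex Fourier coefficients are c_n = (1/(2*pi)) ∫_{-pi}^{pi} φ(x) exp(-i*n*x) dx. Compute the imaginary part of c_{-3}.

1/3

Since φ is real-valued, Im(c_{-3}) = -(1/(2*pi)) ∫_{-pi}^{pi} φ(x) sin(-3*x) dx = b_{3}/2.
Integrating by parts (boundary term plus one more integral), an antiderivative of (x - 3) sin(-3*x) is x*cos(3*x)/3 - sin(3*x)/9 - cos(3*x); evaluating from -pi to pi: ∫_{-pi}^{pi} (x - 3) sin(-3*x) dx = (1 - pi/3) - (1 + pi/3) = -2*pi/3.
Hence Im(c_{-3}) = (-1/(2*pi))·(-2*pi/3) = 1/3.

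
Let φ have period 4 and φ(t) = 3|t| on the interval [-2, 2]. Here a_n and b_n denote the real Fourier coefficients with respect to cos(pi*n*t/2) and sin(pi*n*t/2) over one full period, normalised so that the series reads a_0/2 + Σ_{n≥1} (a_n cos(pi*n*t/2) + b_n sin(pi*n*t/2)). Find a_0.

a_0 = 1/2 ∫_{-2}^{2} φ(t) dt = 1/2 · (12) = 6.

6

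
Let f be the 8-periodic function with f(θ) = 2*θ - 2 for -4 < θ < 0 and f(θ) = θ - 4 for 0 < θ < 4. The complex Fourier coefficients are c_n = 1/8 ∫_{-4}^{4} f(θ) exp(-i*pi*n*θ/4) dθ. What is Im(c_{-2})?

-3/pi

Since f is real-valued, Im(c_{-2}) = -1/8 ∫_{-4}^{4} f(θ) sin(-pi*θ/2) dθ = b_{2}/2.
Split the integral at the breakpoints.
Integrating by parts (boundary term plus one more integral), an antiderivative of (2*θ - 2) sin(-pi*θ/2) is 4*θ*cos(pi*θ/2)/pi - 8*sin(pi*θ/2)/pi**2 - 4*cos(pi*θ/2)/pi; evaluating from -4 to 0: ∫_{-4}^{0} (2*θ - 2) sin(-pi*θ/2) dθ = (-4/pi) - (-20/pi) = 16/pi.
Integrating by parts (boundary term plus one more integral), an antiderivative of (θ - 4) sin(-pi*θ/2) is 2*θ*cos(pi*θ/2)/pi - 4*sin(pi*θ/2)/pi**2 - 8*cos(pi*θ/2)/pi; evaluating from 0 to 4: ∫_{0}^{4} (θ - 4) sin(-pi*θ/2) dθ = (0) - (-8/pi) = 8/pi.
So ∫_{-4}^{4} f(θ) sin(-pi*θ/2) dθ = 24/pi.
Hence Im(c_{-2}) = (-1/8)·(24/pi) = -3/pi.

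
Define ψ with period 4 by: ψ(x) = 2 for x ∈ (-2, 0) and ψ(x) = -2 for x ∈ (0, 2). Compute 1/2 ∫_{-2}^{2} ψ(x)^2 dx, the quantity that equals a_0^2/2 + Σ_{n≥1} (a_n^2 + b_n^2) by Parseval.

1/2 ∫_{-2}^{2} ψ(x)^2 dx = 1/2 · (16) = 8.

8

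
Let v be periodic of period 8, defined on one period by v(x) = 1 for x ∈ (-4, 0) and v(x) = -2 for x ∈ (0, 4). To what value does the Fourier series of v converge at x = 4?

-1/2

At x = 4 the one-sided limits are v(4^-) = -2 and v(4^+) = 1.
By Dirichlet's theorem the series converges to their average, [(-2) + (1)]/2 = -1/2.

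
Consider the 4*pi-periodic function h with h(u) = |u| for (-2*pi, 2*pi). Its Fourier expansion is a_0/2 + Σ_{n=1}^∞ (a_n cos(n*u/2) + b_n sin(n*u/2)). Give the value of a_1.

a_1 = (1/(2*pi)) ∫_{-2*pi}^{2*pi} h(u) cos(u/2) du.
h is even and cos(u/2) is even, so the integrand is even and a_1 = 1/pi ∫_0^{2*pi} h(u) cos(u/2) du.
Integrating by parts (boundary term plus one more integral), an antiderivative of (u) cos(u/2) is 2*u*sin(u/2) + 4*cos(u/2); evaluating from 0 to 2*pi: ∫_{0}^{2*pi} (u) cos(u/2) du = (-4) - (4) = -8.
Hence a_1 = (1/pi)·(-8) = -8/pi.

-8/pi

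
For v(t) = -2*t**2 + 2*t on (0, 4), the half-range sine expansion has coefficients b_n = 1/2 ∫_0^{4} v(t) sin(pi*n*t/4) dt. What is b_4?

12/pi

b_4 = 1/2 ∫_0^{4} (-2*t**2 + 2*t) sin(pi*t) dt.
Integrating by parts twice (tabular method), an antiderivative of (-2*t**2 + 2*t) sin(pi*t) is 2*t**2*cos(pi*t)/pi - 4*t*sin(pi*t)/pi**2 - 2*t*cos(pi*t)/pi + 2*sin(pi*t)/pi**2 - 4*cos(pi*t)/pi**3; evaluating from 0 to 4: ∫_{0}^{4} (-2*t**2 + 2*t) sin(pi*t) dt = (-4/pi**3 + 24/pi) - (-4/pi**3) = 24/pi.
Hence b_4 = (1/2)·(24/pi) = 12/pi.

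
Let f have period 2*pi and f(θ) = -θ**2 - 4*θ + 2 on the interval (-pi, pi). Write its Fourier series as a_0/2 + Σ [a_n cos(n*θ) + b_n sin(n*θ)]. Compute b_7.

b_7 = 1/pi ∫_{-pi}^{pi} f(θ) sin(7*θ) dθ.
Integrating by parts twice (tabular method), an antiderivative of (-θ**2 - 4*θ + 2) sin(7*θ) is θ**2*cos(7*θ)/7 - 2*θ*sin(7*θ)/49 + 4*θ*cos(7*θ)/7 - 4*sin(7*θ)/49 - 100*cos(7*θ)/343; evaluating from -pi to pi: ∫_{-pi}^{pi} (-θ**2 - 4*θ + 2) sin(7*θ) dθ = (-4*pi/7 - pi**2/7 + 100/343) - (-pi**2/7 + 100/343 + 4*pi/7) = -8*pi/7.
Hence b_7 = (1/pi)·(-8*pi/7) = -8/7.

-8/7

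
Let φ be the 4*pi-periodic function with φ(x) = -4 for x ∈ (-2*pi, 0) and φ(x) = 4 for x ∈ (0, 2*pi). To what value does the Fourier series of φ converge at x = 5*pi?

x = 5*pi differs from x = pi by 1 full period(s), and the series is 4*pi-periodic.
φ is continuous at x = pi with value 4, so the series converges to 4 there.

4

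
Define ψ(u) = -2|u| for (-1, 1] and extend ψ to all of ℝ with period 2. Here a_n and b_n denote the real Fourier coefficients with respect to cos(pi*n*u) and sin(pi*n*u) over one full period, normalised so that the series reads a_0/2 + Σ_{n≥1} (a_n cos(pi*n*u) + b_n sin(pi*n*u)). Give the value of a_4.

0

a_4 = ∫_{-1}^{1} ψ(u) cos(4*pi*u) du.
ψ is even and cos(4*pi*u) is even, so the integrand is even and a_4 = 2 ∫_0^{1} ψ(u) cos(4*pi*u) du.
Integrating by parts (boundary term plus one more integral), an antiderivative of (-2*u) cos(4*pi*u) is -u*sin(4*pi*u)/(2*pi) - cos(4*pi*u)/(8*pi**2); evaluating from 0 to 1: ∫_{0}^{1} (-2*u) cos(4*pi*u) du = (-1/(8*pi**2)) - (-1/(8*pi**2)) = 0.
Hence a_4 = 2·(0) = 0.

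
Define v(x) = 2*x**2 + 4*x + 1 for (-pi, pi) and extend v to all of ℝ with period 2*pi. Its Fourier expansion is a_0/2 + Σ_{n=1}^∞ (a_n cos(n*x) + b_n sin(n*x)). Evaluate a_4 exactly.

a_4 = 1/pi ∫_{-pi}^{pi} v(x) cos(4*x) dx.
Integrating by parts twice (tabular method), an antiderivative of (2*x**2 + 4*x + 1) cos(4*x) is x**2*sin(4*x)/2 + x*sin(4*x) + x*cos(4*x)/4 + 3*sin(4*x)/16 + cos(4*x)/4; evaluating from -pi to pi: ∫_{-pi}^{pi} (2*x**2 + 4*x + 1) cos(4*x) dx = (1/4 + pi/4) - (1/4 - pi/4) = pi/2.
Hence a_4 = (1/pi)·(pi/2) = 1/2.

1/2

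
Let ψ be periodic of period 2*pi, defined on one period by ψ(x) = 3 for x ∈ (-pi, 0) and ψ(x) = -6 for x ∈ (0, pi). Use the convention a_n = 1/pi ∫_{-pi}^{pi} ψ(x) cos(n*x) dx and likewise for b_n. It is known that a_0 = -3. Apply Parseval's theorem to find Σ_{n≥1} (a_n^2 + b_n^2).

Parseval: a_0^2/2 + Σ_{n≥1} (a_n^2+b_n^2) = 1/pi ∫_{-pi}^{pi} ψ(x)^2 dx = 45.
Subtract a_0^2/2 = 9/2: Σ (a_n^2+b_n^2) = 81/2.

81/2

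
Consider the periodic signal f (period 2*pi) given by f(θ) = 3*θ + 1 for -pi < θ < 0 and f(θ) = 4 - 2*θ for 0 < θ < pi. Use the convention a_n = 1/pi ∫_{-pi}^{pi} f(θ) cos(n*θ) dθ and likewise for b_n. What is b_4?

-1/4

b_4 = 1/pi ∫_{-pi}^{pi} f(θ) sin(4*θ) dθ.
Split the integral at the breakpoints.
Integrating by parts (boundary term plus one more integral), an antiderivative of (3*θ + 1) sin(4*θ) is -3*θ*cos(4*θ)/4 + 3*sin(4*θ)/16 - cos(4*θ)/4; evaluating from -pi to 0: ∫_{-pi}^{0} (3*θ + 1) sin(4*θ) dθ = (-1/4) - (-1/4 + 3*pi/4) = -3*pi/4.
Integrating by parts (boundary term plus one more integral), an antiderivative of (4 - 2*θ) sin(4*θ) is θ*cos(4*θ)/2 - sin(4*θ)/8 - cos(4*θ); evaluating from 0 to pi: ∫_{0}^{pi} (4 - 2*θ) sin(4*θ) dθ = (-1 + pi/2) - (-1) = pi/2.
Summing the pieces and multiplying by (1/pi) gives b_4 = -1/4.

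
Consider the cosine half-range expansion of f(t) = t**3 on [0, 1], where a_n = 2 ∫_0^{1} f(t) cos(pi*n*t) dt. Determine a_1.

6*(4 - pi**2)/pi**4

a_1 = 2 ∫_0^{1} (t**3) cos(pi*t) dt.
Integrating by parts three times (tabular method), an antiderivative of (t**3) cos(pi*t) is t**3*sin(pi*t)/pi + 3*t**2*cos(pi*t)/pi**2 - 6*t*sin(pi*t)/pi**3 - 6*cos(pi*t)/pi**4; evaluating from 0 to 1: ∫_{0}^{1} (t**3) cos(pi*t) dt = (3*(2 - pi**2)/pi**4) - (-6/pi**4) = 3*(4 - pi**2)/pi**4.
Hence a_1 = 2·(3*(4 - pi**2)/pi**4) = 6*(4 - pi**2)/pi**4.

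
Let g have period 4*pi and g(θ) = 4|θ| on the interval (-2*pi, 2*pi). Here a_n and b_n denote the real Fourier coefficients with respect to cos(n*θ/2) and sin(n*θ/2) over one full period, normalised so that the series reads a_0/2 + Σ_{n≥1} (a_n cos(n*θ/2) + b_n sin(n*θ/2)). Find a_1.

a_1 = (1/(2*pi)) ∫_{-2*pi}^{2*pi} g(θ) cos(θ/2) dθ.
g is even and cos(θ/2) is even, so the integrand is even and a_1 = 1/pi ∫_0^{2*pi} g(θ) cos(θ/2) dθ.
Integrating by parts (boundary term plus one more integral), an antiderivative of (4*θ) cos(θ/2) is 8*θ*sin(θ/2) + 16*cos(θ/2); evaluating from 0 to 2*pi: ∫_{0}^{2*pi} (4*θ) cos(θ/2) dθ = (-16) - (16) = -32.
Hence a_1 = (1/pi)·(-32) = -32/pi.

-32/pi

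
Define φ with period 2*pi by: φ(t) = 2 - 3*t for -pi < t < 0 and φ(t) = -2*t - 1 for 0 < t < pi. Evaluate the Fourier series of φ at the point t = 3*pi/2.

t = 3*pi/2 differs from t = -pi/2 by 1 full period(s), and the series is 2*pi-periodic.
φ is continuous at t = -pi/2 with value 2 + 3*pi/2, so the series converges to 2 + 3*pi/2 there.

2 + 3*pi/2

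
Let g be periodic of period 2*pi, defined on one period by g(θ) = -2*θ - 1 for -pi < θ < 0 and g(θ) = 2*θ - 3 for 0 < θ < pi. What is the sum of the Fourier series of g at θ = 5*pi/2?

θ = 5*pi/2 differs from θ = pi/2 by 1 full period(s), and the series is 2*pi-periodic.
g is continuous at θ = pi/2 with value -3 + pi, so the series converges to -3 + pi there.

-3 + pi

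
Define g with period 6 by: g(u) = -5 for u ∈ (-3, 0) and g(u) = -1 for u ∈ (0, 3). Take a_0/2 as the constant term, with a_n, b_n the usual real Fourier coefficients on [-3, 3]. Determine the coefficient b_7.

b_7 = 1/3 ∫_{-3}^{3} g(u) sin(7*pi*u/3) du.
Split the integral at the breakpoints.
Directly, an antiderivative of (-5) sin(7*pi*u/3) is 15*cos(7*pi*u/3)/(7*pi); evaluating from -3 to 0: ∫_{-3}^{0} (-5) sin(7*pi*u/3) du = (15/(7*pi)) - (-15/(7*pi)) = 30/(7*pi).
Directly, an antiderivative of (-1) sin(7*pi*u/3) is 3*cos(7*pi*u/3)/(7*pi); evaluating from 0 to 3: ∫_{0}^{3} (-1) sin(7*pi*u/3) du = (-3/(7*pi)) - (3/(7*pi)) = -6/(7*pi).
Summing the pieces and multiplying by (1/3) gives b_7 = 8/(7*pi).

8/(7*pi)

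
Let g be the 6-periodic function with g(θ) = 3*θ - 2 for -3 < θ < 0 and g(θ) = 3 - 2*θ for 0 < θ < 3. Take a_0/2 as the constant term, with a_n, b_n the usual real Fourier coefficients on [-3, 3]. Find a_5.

a_5 = 1/3 ∫_{-3}^{3} g(θ) cos(5*pi*θ/3) dθ.
Split the integral at the breakpoints.
Integrating by parts (boundary term plus one more integral), an antiderivative of (3*θ - 2) cos(5*pi*θ/3) is 9*θ*sin(5*pi*θ/3)/(5*pi) - 6*sin(5*pi*θ/3)/(5*pi) + 27*cos(5*pi*θ/3)/(25*pi**2); evaluating from -3 to 0: ∫_{-3}^{0} (3*θ - 2) cos(5*pi*θ/3) dθ = (27/(25*pi**2)) - (-27/(25*pi**2)) = 54/(25*pi**2).
Integrating by parts (boundary term plus one more integral), an antiderivative of (3 - 2*θ) cos(5*pi*θ/3) is -6*θ*sin(5*pi*θ/3)/(5*pi) + 9*sin(5*pi*θ/3)/(5*pi) - 18*cos(5*pi*θ/3)/(25*pi**2); evaluating from 0 to 3: ∫_{0}^{3} (3 - 2*θ) cos(5*pi*θ/3) dθ = (18/(25*pi**2)) - (-18/(25*pi**2)) = 36/(25*pi**2).
Summing the pieces and multiplying by (1/3) gives a_5 = 6/(5*pi**2).

6/(5*pi**2)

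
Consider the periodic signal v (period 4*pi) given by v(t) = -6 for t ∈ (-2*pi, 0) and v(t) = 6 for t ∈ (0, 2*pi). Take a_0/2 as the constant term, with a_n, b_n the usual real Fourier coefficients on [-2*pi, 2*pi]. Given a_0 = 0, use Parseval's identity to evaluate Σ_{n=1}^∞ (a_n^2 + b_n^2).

Parseval: a_0^2/2 + Σ_{n≥1} (a_n^2+b_n^2) = (1/(2*pi)) ∫_{-2*pi}^{2*pi} v(t)^2 dt = 72.
Subtract a_0^2/2 = 0: Σ (a_n^2+b_n^2) = 72.

72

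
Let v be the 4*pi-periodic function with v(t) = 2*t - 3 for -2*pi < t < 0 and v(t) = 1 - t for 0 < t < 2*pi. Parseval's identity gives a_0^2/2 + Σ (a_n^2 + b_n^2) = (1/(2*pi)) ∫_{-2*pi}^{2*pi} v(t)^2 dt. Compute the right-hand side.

10 + 10*pi + 20*pi**2/3

(1/(2*pi)) ∫_{-2*pi}^{2*pi} v(t)^2 dt = (1/(2*pi)) · (20*pi*(3 + 3*pi + 2*pi**2)/3) = 10 + 10*pi + 20*pi**2/3.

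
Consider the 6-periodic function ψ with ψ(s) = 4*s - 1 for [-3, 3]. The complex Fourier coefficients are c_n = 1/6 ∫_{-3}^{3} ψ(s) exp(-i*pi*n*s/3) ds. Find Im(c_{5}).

-12/(5*pi)

Since ψ is real-valued, Im(c_{5}) = -1/6 ∫_{-3}^{3} ψ(s) sin(5*pi*s/3) ds = -b_{5}/2.
Integrating by parts (boundary term plus one more integral), an antiderivative of (4*s - 1) sin(5*pi*s/3) is -12*s*cos(5*pi*s/3)/(5*pi) + 36*sin(5*pi*s/3)/(25*pi**2) + 3*cos(5*pi*s/3)/(5*pi); evaluating from -3 to 3: ∫_{-3}^{3} (4*s - 1) sin(5*pi*s/3) ds = (33/(5*pi)) - (-39/(5*pi)) = 72/(5*pi).
Hence Im(c_{5}) = (-1/6)·(72/(5*pi)) = -12/(5*pi).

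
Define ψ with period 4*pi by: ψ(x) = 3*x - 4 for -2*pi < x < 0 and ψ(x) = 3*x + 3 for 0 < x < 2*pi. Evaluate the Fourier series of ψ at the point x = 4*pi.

x = 4*pi differs from x = 0 by 1 full period(s), and the series is 4*pi-periodic.
At x = 0 the one-sided limits are ψ(0^-) = -4 and ψ(0^+) = 3.
By Dirichlet's theorem the series converges to their average, [(-4) + (3)]/2 = -1/2.

-1/2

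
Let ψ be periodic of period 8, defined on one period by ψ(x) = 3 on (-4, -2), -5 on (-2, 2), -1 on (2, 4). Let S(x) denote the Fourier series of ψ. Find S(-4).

x = -4 differs from x = 4 by -1 full period(s), and the series is 8-periodic.
At x = 4 the one-sided limits are ψ(4^-) = -1 and ψ(4^+) = 3.
By Dirichlet's theorem the series converges to their average, [(-1) + (3)]/2 = 1.

1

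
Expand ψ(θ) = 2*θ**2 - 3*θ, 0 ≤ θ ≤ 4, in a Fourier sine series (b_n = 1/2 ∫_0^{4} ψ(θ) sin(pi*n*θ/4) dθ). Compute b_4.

-10/pi

b_4 = 1/2 ∫_0^{4} (2*θ**2 - 3*θ) sin(pi*θ) dθ.
Integrating by parts twice (tabular method), an antiderivative of (2*θ**2 - 3*θ) sin(pi*θ) is -2*θ**2*cos(pi*θ)/pi + 4*θ*sin(pi*θ)/pi**2 + 3*θ*cos(pi*θ)/pi - 3*sin(pi*θ)/pi**2 + 4*cos(pi*θ)/pi**3; evaluating from 0 to 4: ∫_{0}^{4} (2*θ**2 - 3*θ) sin(pi*θ) dθ = (-20/pi + 4/pi**3) - (4/pi**3) = -20/pi.
Hence b_4 = (1/2)·(-20/pi) = -10/pi.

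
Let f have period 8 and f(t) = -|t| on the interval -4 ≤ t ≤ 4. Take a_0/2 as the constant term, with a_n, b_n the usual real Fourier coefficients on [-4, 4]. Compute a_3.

16/(9*pi**2)

a_3 = 1/4 ∫_{-4}^{4} f(t) cos(3*pi*t/4) dt.
f is even and cos(3*pi*t/4) is even, so the integrand is even and a_3 = 1/2 ∫_0^{4} f(t) cos(3*pi*t/4) dt.
Integrating by parts (boundary term plus one more integral), an antiderivative of (-t) cos(3*pi*t/4) is -4*t*sin(3*pi*t/4)/(3*pi) - 16*cos(3*pi*t/4)/(9*pi**2); evaluating from 0 to 4: ∫_{0}^{4} (-t) cos(3*pi*t/4) dt = (16/(9*pi**2)) - (-16/(9*pi**2)) = 32/(9*pi**2).
Hence a_3 = (1/2)·(32/(9*pi**2)) = 16/(9*pi**2).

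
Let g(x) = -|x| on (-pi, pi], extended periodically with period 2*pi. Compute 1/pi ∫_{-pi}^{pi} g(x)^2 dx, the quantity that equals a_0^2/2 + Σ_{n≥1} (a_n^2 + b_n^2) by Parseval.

2*pi**2/3

1/pi ∫_{-pi}^{pi} g(x)^2 dx = 1/pi · (2*pi**3/3) = 2*pi**2/3.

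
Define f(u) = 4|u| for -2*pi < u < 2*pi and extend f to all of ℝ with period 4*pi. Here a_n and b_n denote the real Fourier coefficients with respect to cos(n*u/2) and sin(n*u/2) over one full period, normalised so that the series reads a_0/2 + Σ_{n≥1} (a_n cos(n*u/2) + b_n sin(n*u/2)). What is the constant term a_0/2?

4*pi

a_0 = (1/(2*pi)) ∫_{-2*pi}^{2*pi} f(u) du = (1/(2*pi)) · (16*pi**2) = 8*pi.
So the constant term a_0/2 = 4*pi.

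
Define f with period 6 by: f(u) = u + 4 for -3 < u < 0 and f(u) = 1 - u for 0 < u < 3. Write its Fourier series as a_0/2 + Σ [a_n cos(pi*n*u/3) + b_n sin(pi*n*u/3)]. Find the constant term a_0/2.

1

a_0 = 1/3 ∫_{-3}^{3} f(u) du = 1/3 · (6) = 2.
So the constant term a_0/2 = 1.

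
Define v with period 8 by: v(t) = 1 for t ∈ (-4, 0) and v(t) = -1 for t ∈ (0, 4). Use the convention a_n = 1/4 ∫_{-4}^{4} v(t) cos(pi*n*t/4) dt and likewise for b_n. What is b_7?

-4/(7*pi)

b_7 = 1/4 ∫_{-4}^{4} v(t) sin(7*pi*t/4) dt.
v is odd and sin(7*pi*t/4) is odd, so the integrand is even and b_7 = 1/2 ∫_0^{4} v(t) sin(7*pi*t/4) dt.
Directly, an antiderivative of (-1) sin(7*pi*t/4) is 4*cos(7*pi*t/4)/(7*pi); evaluating from 0 to 4: ∫_{0}^{4} (-1) sin(7*pi*t/4) dt = (-4/(7*pi)) - (4/(7*pi)) = -8/(7*pi).
Hence b_7 = (1/2)·(-8/(7*pi)) = -4/(7*pi).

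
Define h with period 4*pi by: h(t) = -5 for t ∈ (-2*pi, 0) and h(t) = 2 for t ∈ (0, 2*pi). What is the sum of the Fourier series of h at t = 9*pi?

t = 9*pi differs from t = pi by 2 full period(s), and the series is 4*pi-periodic.
h is continuous at t = pi with value 2, so the series converges to 2 there.

2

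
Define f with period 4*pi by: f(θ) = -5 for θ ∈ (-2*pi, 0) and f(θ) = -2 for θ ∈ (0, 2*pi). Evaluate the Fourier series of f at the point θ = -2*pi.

θ = -2*pi differs from θ = 2*pi by -1 full period(s), and the series is 4*pi-periodic.
At θ = 2*pi the one-sided limits are f(2*pi^-) = -2 and f(2*pi^+) = -5.
By Dirichlet's theorem the series converges to their average, [(-2) + (-5)]/2 = -7/2.

-7/2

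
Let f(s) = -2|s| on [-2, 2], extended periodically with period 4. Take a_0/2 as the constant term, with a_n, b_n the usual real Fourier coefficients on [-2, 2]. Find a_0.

-4

a_0 = 1/2 ∫_{-2}^{2} f(s) ds = 1/2 · (-8) = -4.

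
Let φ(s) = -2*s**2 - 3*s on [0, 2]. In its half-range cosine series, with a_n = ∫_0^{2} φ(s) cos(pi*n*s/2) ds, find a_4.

-2/pi**2

a_4 = ∫_0^{2} (-2*s**2 - 3*s) cos(2*pi*s) ds.
Integrating by parts twice (tabular method), an antiderivative of (-2*s**2 - 3*s) cos(2*pi*s) is -s**2*sin(2*pi*s)/pi - 3*s*sin(2*pi*s)/(2*pi) - s*cos(2*pi*s)/pi**2 + sin(2*pi*s)/(2*pi**3) - 3*cos(2*pi*s)/(4*pi**2); evaluating from 0 to 2: ∫_{0}^{2} (-2*s**2 - 3*s) cos(2*pi*s) ds = (-11/(4*pi**2)) - (-3/(4*pi**2)) = -2/pi**2.
Hence a_4 = -2/pi**2.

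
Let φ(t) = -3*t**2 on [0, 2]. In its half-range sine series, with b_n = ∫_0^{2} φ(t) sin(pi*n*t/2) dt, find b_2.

b_2 = ∫_0^{2} (-3*t**2) sin(pi*t) dt.
Integrating by parts twice (tabular method), an antiderivative of (-3*t**2) sin(pi*t) is 3*t**2*cos(pi*t)/pi - 6*t*sin(pi*t)/pi**2 - 6*cos(pi*t)/pi**3; evaluating from 0 to 2: ∫_{0}^{2} (-3*t**2) sin(pi*t) dt = (-6/pi**3 + 12/pi) - (-6/pi**3) = 12/pi.
Hence b_2 = 12/pi.

12/pi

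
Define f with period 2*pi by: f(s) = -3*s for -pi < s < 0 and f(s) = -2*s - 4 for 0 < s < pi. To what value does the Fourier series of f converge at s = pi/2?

-4 - pi

f is continuous at s = pi/2 with value -4 - pi, so the series converges to -4 - pi there.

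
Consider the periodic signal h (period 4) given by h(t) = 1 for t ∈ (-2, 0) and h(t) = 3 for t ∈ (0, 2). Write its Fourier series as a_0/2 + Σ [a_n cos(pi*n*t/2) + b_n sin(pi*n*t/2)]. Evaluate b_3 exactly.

4/(3*pi)

b_3 = 1/2 ∫_{-2}^{2} h(t) sin(3*pi*t/2) dt.
Split the integral at the breakpoints.
Directly, an antiderivative of (1) sin(3*pi*t/2) is -2*cos(3*pi*t/2)/(3*pi); evaluating from -2 to 0: ∫_{-2}^{0} (1) sin(3*pi*t/2) dt = (-2/(3*pi)) - (2/(3*pi)) = -4/(3*pi).
Directly, an antiderivative of (3) sin(3*pi*t/2) is -2*cos(3*pi*t/2)/pi; evaluating from 0 to 2: ∫_{0}^{2} (3) sin(3*pi*t/2) dt = (2/pi) - (-2/pi) = 4/pi.
Summing the pieces and multiplying by (1/2) gives b_3 = 4/(3*pi).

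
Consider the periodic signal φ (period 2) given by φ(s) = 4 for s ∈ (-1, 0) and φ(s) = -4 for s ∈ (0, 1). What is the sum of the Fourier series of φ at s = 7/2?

4

s = 7/2 differs from s = -1/2 by 2 full period(s), and the series is 2-periodic.
φ is continuous at s = -1/2 with value 4, so the series converges to 4 there.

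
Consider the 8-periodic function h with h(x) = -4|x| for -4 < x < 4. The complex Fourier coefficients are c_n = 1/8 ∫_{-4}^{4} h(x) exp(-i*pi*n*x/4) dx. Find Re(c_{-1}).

32/pi**2

Since h is real-valued, Re(c_{-1}) = 1/8 ∫_{-4}^{4} h(x) cos(-pi*x/4) dx = a_{1}/2.
h is even and cos(-pi*x/4) is even, so the integrand is even: ∫_{-4}^{4} h(x) cos(-pi*x/4) dx = 2∫_0^{4} h(x) cos(-pi*x/4) dx.
Integrating by parts (boundary term plus one more integral), an antiderivative of (-4*x) cos(-pi*x/4) is -16*x*sin(pi*x/4)/pi - 64*cos(pi*x/4)/pi**2; evaluating from 0 to 4: ∫_{0}^{4} (-4*x) cos(-pi*x/4) dx = (64/pi**2) - (-64/pi**2) = 128/pi**2.
So ∫_{-4}^{4} h(x) cos(-pi*x/4) dx = 256/pi**2.
Hence Re(c_{-1}) = (1/8)·(256/pi**2) = 32/pi**2.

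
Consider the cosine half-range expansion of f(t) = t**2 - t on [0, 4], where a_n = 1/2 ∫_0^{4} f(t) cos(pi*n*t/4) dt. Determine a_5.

a_5 = 1/2 ∫_0^{4} (t**2 - t) cos(5*pi*t/4) dt.
Integrating by parts twice (tabular method), an antiderivative of (t**2 - t) cos(5*pi*t/4) is 4*t**2*sin(5*pi*t/4)/(5*pi) - 4*t*sin(5*pi*t/4)/(5*pi) + 32*t*cos(5*pi*t/4)/(25*pi**2) - 128*sin(5*pi*t/4)/(125*pi**3) - 16*cos(5*pi*t/4)/(25*pi**2); evaluating from 0 to 4: ∫_{0}^{4} (t**2 - t) cos(5*pi*t/4) dt = (-112/(25*pi**2)) - (-16/(25*pi**2)) = -96/(25*pi**2).
Hence a_5 = (1/2)·(-96/(25*pi**2)) = -48/(25*pi**2).

-48/(25*pi**2)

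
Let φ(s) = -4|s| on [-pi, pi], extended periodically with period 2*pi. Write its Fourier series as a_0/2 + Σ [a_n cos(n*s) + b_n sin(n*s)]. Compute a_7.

a_7 = 1/pi ∫_{-pi}^{pi} φ(s) cos(7*s) ds.
φ is even and cos(7*s) is even, so the integrand is even and a_7 = 2/pi ∫_0^{pi} φ(s) cos(7*s) ds.
Integrating by parts (boundary term plus one more integral), an antiderivative of (-4*s) cos(7*s) is -4*s*sin(7*s)/7 - 4*cos(7*s)/49; evaluating from 0 to pi: ∫_{0}^{pi} (-4*s) cos(7*s) ds = (4/49) - (-4/49) = 8/49.
Hence a_7 = (2/pi)·(8/49) = 16/(49*pi).

16/(49*pi)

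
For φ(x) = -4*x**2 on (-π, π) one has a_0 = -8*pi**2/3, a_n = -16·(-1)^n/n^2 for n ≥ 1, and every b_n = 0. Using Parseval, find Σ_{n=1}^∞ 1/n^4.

Parseval: a_0^2/2 + Σ a_n^2 = (1/π) ∫_{-π}^{π} φ(x)^2 dx = 32*pi**4/5.
Subtract a_0^2/2 = 32*pi**4/9: Σ a_n^2 = 128*pi**4/45.
Since a_n^2 = 256/n^4, Σ 1/n^4 = pi**4/90.

pi**4/90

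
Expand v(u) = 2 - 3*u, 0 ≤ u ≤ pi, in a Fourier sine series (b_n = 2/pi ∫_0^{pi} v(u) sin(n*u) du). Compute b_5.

b_5 = 2/pi ∫_0^{pi} (2 - 3*u) sin(5*u) du.
Integrating by parts (boundary term plus one more integral), an antiderivative of (2 - 3*u) sin(5*u) is 3*u*cos(5*u)/5 - 3*sin(5*u)/25 - 2*cos(5*u)/5; evaluating from 0 to pi: ∫_{0}^{pi} (2 - 3*u) sin(5*u) du = (2/5 - 3*pi/5) - (-2/5) = 4/5 - 3*pi/5.
Hence b_5 = (2/pi)·(4/5 - 3*pi/5) = 2*(4 - 3*pi)/(5*pi).

2*(4 - 3*pi)/(5*pi)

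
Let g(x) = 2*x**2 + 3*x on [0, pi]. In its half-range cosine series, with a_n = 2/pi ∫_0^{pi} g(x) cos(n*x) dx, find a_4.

a_4 = 2/pi ∫_0^{pi} (2*x**2 + 3*x) cos(4*x) dx.
Integrating by parts twice (tabular method), an antiderivative of (2*x**2 + 3*x) cos(4*x) is x**2*sin(4*x)/2 + 3*x*sin(4*x)/4 + x*cos(4*x)/4 - sin(4*x)/16 + 3*cos(4*x)/16; evaluating from 0 to pi: ∫_{0}^{pi} (2*x**2 + 3*x) cos(4*x) dx = (3/16 + pi/4) - (3/16) = pi/4.
Hence a_4 = (2/pi)·(pi/4) = 1/2.

1/2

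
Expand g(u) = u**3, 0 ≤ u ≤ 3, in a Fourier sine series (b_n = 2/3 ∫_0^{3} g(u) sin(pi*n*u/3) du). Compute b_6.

-9/pi + 3/(2*pi**3)

b_6 = 2/3 ∫_0^{3} (u**3) sin(2*pi*u) du.
Integrating by parts three times (tabular method), an antiderivative of (u**3) sin(2*pi*u) is -u**3*cos(2*pi*u)/(2*pi) + 3*u**2*sin(2*pi*u)/(4*pi**2) + 3*u*cos(2*pi*u)/(4*pi**3) - 3*sin(2*pi*u)/(8*pi**4); evaluating from 0 to 3: ∫_{0}^{3} (u**3) sin(2*pi*u) du = (9*(1 - 6*pi**2)/(4*pi**3)) - (0) = 9*(1 - 6*pi**2)/(4*pi**3).
Hence b_6 = (2/3)·(9*(1 - 6*pi**2)/(4*pi**3)) = -9/pi + 3/(2*pi**3).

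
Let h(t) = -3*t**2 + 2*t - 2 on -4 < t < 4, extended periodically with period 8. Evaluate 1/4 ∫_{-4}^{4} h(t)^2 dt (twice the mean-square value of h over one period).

16504/15

1/4 ∫_{-4}^{4} h(t)^2 dt = 1/4 · (66016/15) = 16504/15.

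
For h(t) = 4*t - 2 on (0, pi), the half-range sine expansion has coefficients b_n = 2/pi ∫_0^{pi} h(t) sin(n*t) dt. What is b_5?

8*(-1 + pi)/(5*pi)

b_5 = 2/pi ∫_0^{pi} (4*t - 2) sin(5*t) dt.
Integrating by parts (boundary term plus one more integral), an antiderivative of (4*t - 2) sin(5*t) is -4*t*cos(5*t)/5 + 4*sin(5*t)/25 + 2*cos(5*t)/5; evaluating from 0 to pi: ∫_{0}^{pi} (4*t - 2) sin(5*t) dt = (-2/5 + 4*pi/5) - (2/5) = -4/5 + 4*pi/5.
Hence b_5 = (2/pi)·(-4/5 + 4*pi/5) = 8*(-1 + pi)/(5*pi).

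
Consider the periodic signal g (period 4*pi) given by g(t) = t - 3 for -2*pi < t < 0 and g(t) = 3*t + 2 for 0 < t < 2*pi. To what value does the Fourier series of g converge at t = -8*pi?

-1/2

t = -8*pi differs from t = 0 by -2 full period(s), and the series is 4*pi-periodic.
At t = 0 the one-sided limits are g(0^-) = -3 and g(0^+) = 2.
By Dirichlet's theorem the series converges to their average, [(-3) + (2)]/2 = -1/2.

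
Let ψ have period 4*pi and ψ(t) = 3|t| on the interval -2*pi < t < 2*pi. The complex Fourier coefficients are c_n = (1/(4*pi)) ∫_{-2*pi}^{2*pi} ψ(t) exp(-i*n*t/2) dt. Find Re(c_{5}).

-12/(25*pi)

Since ψ is real-valued, Re(c_{5}) = (1/(4*pi)) ∫_{-2*pi}^{2*pi} ψ(t) cos(5*t/2) dt = a_{5}/2.
ψ is even and cos(5*t/2) is even, so the integrand is even: ∫_{-2*pi}^{2*pi} ψ(t) cos(5*t/2) dt = 2∫_0^{2*pi} ψ(t) cos(5*t/2) dt.
Integrating by parts (boundary term plus one more integral), an antiderivative of (3*t) cos(5*t/2) is 6*t*sin(5*t/2)/5 + 12*cos(5*t/2)/25; evaluating from 0 to 2*pi: ∫_{0}^{2*pi} (3*t) cos(5*t/2) dt = (-12/25) - (12/25) = -24/25.
So ∫_{-2*pi}^{2*pi} ψ(t) cos(5*t/2) dt = -48/25.
Hence Re(c_{5}) = (1/(4*pi))·(-48/25) = -12/(25*pi).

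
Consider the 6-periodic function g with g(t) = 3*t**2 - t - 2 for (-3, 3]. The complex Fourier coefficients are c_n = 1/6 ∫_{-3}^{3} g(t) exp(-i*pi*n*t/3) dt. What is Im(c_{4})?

Since g is real-valued, Im(c_{4}) = -1/6 ∫_{-3}^{3} g(t) sin(4*pi*t/3) dt = -b_{4}/2.
Integrating by parts twice (tabular method), an antiderivative of (3*t**2 - t - 2) sin(4*pi*t/3) is -9*t**2*cos(4*pi*t/3)/(4*pi) + 27*t*sin(4*pi*t/3)/(8*pi**2) + 3*t*cos(4*pi*t/3)/(4*pi) - 9*sin(4*pi*t/3)/(16*pi**2) + 81*cos(4*pi*t/3)/(32*pi**3) + 3*cos(4*pi*t/3)/(2*pi); evaluating from -3 to 3: ∫_{-3}^{3} (3*t**2 - t - 2) sin(4*pi*t/3) dt = (3*(27 - 176*pi**2)/(32*pi**3)) - (-21/pi + 81/(32*pi**3)) = 9/(2*pi).
Hence Im(c_{4}) = (-1/6)·(9/(2*pi)) = -3/(4*pi).

-3/(4*pi)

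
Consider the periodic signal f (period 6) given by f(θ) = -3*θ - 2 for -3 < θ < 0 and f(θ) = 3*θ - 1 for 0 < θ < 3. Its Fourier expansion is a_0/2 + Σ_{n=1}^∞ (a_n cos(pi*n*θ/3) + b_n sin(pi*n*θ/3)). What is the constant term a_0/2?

a_0 = 1/3 ∫_{-3}^{3} f(θ) dθ = 1/3 · (18) = 6.
So the constant term a_0/2 = 3.

3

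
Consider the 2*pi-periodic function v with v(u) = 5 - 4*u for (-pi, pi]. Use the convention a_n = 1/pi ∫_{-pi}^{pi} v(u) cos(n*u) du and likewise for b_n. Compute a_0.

a_0 = 1/pi ∫_{-pi}^{pi} v(u) du = 1/pi · (10*pi) = 10.

10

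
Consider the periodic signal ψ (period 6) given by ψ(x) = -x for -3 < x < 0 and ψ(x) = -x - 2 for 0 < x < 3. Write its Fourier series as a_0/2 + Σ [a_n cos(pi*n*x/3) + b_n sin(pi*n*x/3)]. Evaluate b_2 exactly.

3/pi

b_2 = 1/3 ∫_{-3}^{3} ψ(x) sin(2*pi*x/3) dx.
Split the integral at the breakpoints.
Integrating by parts (boundary term plus one more integral), an antiderivative of (-x) sin(2*pi*x/3) is 3*x*cos(2*pi*x/3)/(2*pi) - 9*sin(2*pi*x/3)/(4*pi**2); evaluating from -3 to 0: ∫_{-3}^{0} (-x) sin(2*pi*x/3) dx = (0) - (-9/(2*pi)) = 9/(2*pi).
Integrating by parts (boundary term plus one more integral), an antiderivative of (-x - 2) sin(2*pi*x/3) is 3*x*cos(2*pi*x/3)/(2*pi) - 9*sin(2*pi*x/3)/(4*pi**2) + 3*cos(2*pi*x/3)/pi; evaluating from 0 to 3: ∫_{0}^{3} (-x - 2) sin(2*pi*x/3) dx = (15/(2*pi)) - (3/pi) = 9/(2*pi).
Summing the pieces and multiplying by (1/3) gives b_2 = 3/pi.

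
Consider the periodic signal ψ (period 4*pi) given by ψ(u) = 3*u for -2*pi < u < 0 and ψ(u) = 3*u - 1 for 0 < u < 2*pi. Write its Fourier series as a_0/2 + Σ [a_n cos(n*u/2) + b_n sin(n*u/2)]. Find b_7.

b_7 = (1/(2*pi)) ∫_{-2*pi}^{2*pi} ψ(u) sin(7*u/2) du.
Split the integral at the breakpoints.
Integrating by parts (boundary term plus one more integral), an antiderivative of (3*u) sin(7*u/2) is -6*u*cos(7*u/2)/7 + 12*sin(7*u/2)/49; evaluating from -2*pi to 0: ∫_{-2*pi}^{0} (3*u) sin(7*u/2) du = (0) - (-12*pi/7) = 12*pi/7.
Integrating by parts (boundary term plus one more integral), an antiderivative of (3*u - 1) sin(7*u/2) is -6*u*cos(7*u/2)/7 + 12*sin(7*u/2)/49 + 2*cos(7*u/2)/7; evaluating from 0 to 2*pi: ∫_{0}^{2*pi} (3*u - 1) sin(7*u/2) du = (-2/7 + 12*pi/7) - (2/7) = -4/7 + 12*pi/7.
Summing the pieces and multiplying by (1/(2*pi)) gives b_7 = 2*(-1 + 6*pi)/(7*pi).

2*(-1 + 6*pi)/(7*pi)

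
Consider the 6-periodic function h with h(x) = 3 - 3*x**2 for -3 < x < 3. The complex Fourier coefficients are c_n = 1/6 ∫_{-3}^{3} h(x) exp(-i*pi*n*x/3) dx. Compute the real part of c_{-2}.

Since h is real-valued, Re(c_{-2}) = 1/6 ∫_{-3}^{3} h(x) cos(-2*pi*x/3) dx = a_{2}/2.
h is even and cos(-2*pi*x/3) is even, so the integrand is even: ∫_{-3}^{3} h(x) cos(-2*pi*x/3) dx = 2∫_0^{3} h(x) cos(-2*pi*x/3) dx.
Integrating by parts twice (tabular method), an antiderivative of (3 - 3*x**2) cos(-2*pi*x/3) is -9*x**2*sin(2*pi*x/3)/(2*pi) - 27*x*cos(2*pi*x/3)/(2*pi**2) + 81*sin(2*pi*x/3)/(4*pi**3) + 9*sin(2*pi*x/3)/(2*pi); evaluating from 0 to 3: ∫_{0}^{3} (3 - 3*x**2) cos(-2*pi*x/3) dx = (-81/(2*pi**2)) - (0) = -81/(2*pi**2).
So ∫_{-3}^{3} h(x) cos(-2*pi*x/3) dx = -81/pi**2.
Hence Re(c_{-2}) = (1/6)·(-81/pi**2) = -27/(2*pi**2).

-27/(2*pi**2)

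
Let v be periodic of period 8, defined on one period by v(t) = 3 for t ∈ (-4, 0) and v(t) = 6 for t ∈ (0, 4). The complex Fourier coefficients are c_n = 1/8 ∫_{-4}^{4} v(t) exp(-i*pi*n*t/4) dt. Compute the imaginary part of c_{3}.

-1/pi

Since v is real-valued, Im(c_{3}) = -1/8 ∫_{-4}^{4} v(t) sin(3*pi*t/4) dt = -b_{3}/2.
Split the integral at the breakpoints.
Directly, an antiderivative of (3) sin(3*pi*t/4) is -4*cos(3*pi*t/4)/pi; evaluating from -4 to 0: ∫_{-4}^{0} (3) sin(3*pi*t/4) dt = (-4/pi) - (4/pi) = -8/pi.
Directly, an antiderivative of (6) sin(3*pi*t/4) is -8*cos(3*pi*t/4)/pi; evaluating from 0 to 4: ∫_{0}^{4} (6) sin(3*pi*t/4) dt = (8/pi) - (-8/pi) = 16/pi.
So ∫_{-4}^{4} v(t) sin(3*pi*t/4) dt = 8/pi.
Hence Im(c_{3}) = (-1/8)·(8/pi) = -1/pi.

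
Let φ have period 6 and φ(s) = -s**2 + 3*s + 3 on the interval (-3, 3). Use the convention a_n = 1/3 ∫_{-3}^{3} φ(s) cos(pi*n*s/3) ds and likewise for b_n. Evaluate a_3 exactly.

4/pi**2

a_3 = 1/3 ∫_{-3}^{3} φ(s) cos(pi*s) ds.
Integrating by parts twice (tabular method), an antiderivative of (-s**2 + 3*s + 3) cos(pi*s) is -s**2*sin(pi*s)/pi + 3*s*sin(pi*s)/pi - 2*s*cos(pi*s)/pi**2 + 2*sin(pi*s)/pi**3 + 3*sin(pi*s)/pi + 3*cos(pi*s)/pi**2; evaluating from -3 to 3: ∫_{-3}^{3} (-s**2 + 3*s + 3) cos(pi*s) ds = (3/pi**2) - (-9/pi**2) = 12/pi**2.
Hence a_3 = (1/3)·(12/pi**2) = 4/pi**2.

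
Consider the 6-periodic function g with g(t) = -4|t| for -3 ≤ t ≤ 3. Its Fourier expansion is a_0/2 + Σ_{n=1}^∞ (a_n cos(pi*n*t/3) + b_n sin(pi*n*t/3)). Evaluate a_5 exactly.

a_5 = 1/3 ∫_{-3}^{3} g(t) cos(5*pi*t/3) dt.
g is even and cos(5*pi*t/3) is even, so the integrand is even and a_5 = 2/3 ∫_0^{3} g(t) cos(5*pi*t/3) dt.
Integrating by parts (boundary term plus one more integral), an antiderivative of (-4*t) cos(5*pi*t/3) is -12*t*sin(5*pi*t/3)/(5*pi) - 36*cos(5*pi*t/3)/(25*pi**2); evaluating from 0 to 3: ∫_{0}^{3} (-4*t) cos(5*pi*t/3) dt = (36/(25*pi**2)) - (-36/(25*pi**2)) = 72/(25*pi**2).
Hence a_5 = (2/3)·(72/(25*pi**2)) = 48/(25*pi**2).

48/(25*pi**2)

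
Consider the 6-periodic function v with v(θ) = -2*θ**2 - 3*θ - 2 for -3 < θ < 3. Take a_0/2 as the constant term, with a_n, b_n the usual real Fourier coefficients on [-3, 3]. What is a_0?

a_0 = 1/3 ∫_{-3}^{3} v(θ) dθ = 1/3 · (-48) = -16.

-16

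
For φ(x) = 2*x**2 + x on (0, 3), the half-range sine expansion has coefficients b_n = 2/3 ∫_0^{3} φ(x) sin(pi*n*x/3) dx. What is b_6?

b_6 = 2/3 ∫_0^{3} (2*x**2 + x) sin(2*pi*x) dx.
Integrating by parts twice (tabular method), an antiderivative of (2*x**2 + x) sin(2*pi*x) is -x**2*cos(2*pi*x)/pi + x*sin(2*pi*x)/pi**2 - x*cos(2*pi*x)/(2*pi) + sin(2*pi*x)/(4*pi**2) + cos(2*pi*x)/(2*pi**3); evaluating from 0 to 3: ∫_{0}^{3} (2*x**2 + x) sin(2*pi*x) dx = ((1 - 21*pi**2)/(2*pi**3)) - (1/(2*pi**3)) = -21/(2*pi).
Hence b_6 = (2/3)·(-21/(2*pi)) = -7/pi.

-7/pi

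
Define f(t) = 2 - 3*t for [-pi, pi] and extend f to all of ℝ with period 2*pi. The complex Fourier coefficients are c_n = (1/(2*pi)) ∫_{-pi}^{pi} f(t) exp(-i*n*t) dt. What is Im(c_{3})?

1

Since f is real-valued, Im(c_{3}) = -(1/(2*pi)) ∫_{-pi}^{pi} f(t) sin(3*t) dt = -b_{3}/2.
Integrating by parts (boundary term plus one more integral), an antiderivative of (2 - 3*t) sin(3*t) is t*cos(3*t) - sin(3*t)/3 - 2*cos(3*t)/3; evaluating from -pi to pi: ∫_{-pi}^{pi} (2 - 3*t) sin(3*t) dt = (2/3 - pi) - (2/3 + pi) = -2*pi.
Hence Im(c_{3}) = (-1/(2*pi))·(-2*pi) = 1.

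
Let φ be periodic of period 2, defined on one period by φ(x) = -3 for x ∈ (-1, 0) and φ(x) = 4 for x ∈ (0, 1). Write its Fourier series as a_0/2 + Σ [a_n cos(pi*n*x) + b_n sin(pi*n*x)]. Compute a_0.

a_0 = ∫_{-1}^{1} φ(x) dx = 1.

1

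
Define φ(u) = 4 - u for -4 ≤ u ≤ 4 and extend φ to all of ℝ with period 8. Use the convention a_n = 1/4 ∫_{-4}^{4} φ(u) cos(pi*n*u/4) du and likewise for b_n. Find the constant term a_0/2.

a_0 = 1/4 ∫_{-4}^{4} φ(u) du = 1/4 · (32) = 8.
So the constant term a_0/2 = 4.

4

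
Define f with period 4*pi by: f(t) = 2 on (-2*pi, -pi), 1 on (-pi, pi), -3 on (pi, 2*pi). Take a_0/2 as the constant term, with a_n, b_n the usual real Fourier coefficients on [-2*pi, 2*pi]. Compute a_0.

1/2

a_0 = (1/(2*pi)) ∫_{-2*pi}^{2*pi} f(t) dt = (1/(2*pi)) · (pi) = 1/2.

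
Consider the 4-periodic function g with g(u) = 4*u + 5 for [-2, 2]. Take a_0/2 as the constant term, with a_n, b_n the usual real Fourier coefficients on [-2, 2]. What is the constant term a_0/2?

a_0 = 1/2 ∫_{-2}^{2} g(u) du = 1/2 · (20) = 10.
So the constant term a_0/2 = 5.

5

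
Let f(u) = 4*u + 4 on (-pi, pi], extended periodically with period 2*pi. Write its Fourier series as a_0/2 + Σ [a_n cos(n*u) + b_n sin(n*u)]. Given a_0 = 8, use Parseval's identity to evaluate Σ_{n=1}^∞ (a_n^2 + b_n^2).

32*pi**2/3

Parseval: a_0^2/2 + Σ_{n≥1} (a_n^2+b_n^2) = 1/pi ∫_{-pi}^{pi} f(u)^2 du = 32 + 32*pi**2/3.
Subtract a_0^2/2 = 32: Σ (a_n^2+b_n^2) = 32*pi**2/3.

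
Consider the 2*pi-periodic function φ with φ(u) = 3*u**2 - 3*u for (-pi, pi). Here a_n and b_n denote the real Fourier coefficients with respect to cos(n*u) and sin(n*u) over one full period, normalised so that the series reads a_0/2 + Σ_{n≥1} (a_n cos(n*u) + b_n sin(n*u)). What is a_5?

a_5 = 1/pi ∫_{-pi}^{pi} φ(u) cos(5*u) du.
Integrating by parts twice (tabular method), an antiderivative of (3*u**2 - 3*u) cos(5*u) is 3*u**2*sin(5*u)/5 - 3*u*sin(5*u)/5 + 6*u*cos(5*u)/25 - 6*sin(5*u)/125 - 3*cos(5*u)/25; evaluating from -pi to pi: ∫_{-pi}^{pi} (3*u**2 - 3*u) cos(5*u) du = (3/25 - 6*pi/25) - (3/25 + 6*pi/25) = -12*pi/25.
Hence a_5 = (1/pi)·(-12*pi/25) = -12/25.

-12/25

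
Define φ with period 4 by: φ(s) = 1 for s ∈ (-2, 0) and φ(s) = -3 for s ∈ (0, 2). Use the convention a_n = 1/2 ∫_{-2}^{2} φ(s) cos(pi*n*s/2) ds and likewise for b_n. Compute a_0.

a_0 = 1/2 ∫_{-2}^{2} φ(s) ds = 1/2 · (-4) = -2.

-2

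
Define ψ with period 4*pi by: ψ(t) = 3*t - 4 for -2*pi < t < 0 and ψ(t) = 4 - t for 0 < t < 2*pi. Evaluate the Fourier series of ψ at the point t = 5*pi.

t = 5*pi differs from t = pi by 1 full period(s), and the series is 4*pi-periodic.
ψ is continuous at t = pi with value 4 - pi, so the series converges to 4 - pi there.

4 - pi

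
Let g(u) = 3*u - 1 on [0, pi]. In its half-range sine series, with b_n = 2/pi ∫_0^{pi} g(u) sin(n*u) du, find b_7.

b_7 = 2/pi ∫_0^{pi} (3*u - 1) sin(7*u) du.
Integrating by parts (boundary term plus one more integral), an antiderivative of (3*u - 1) sin(7*u) is -3*u*cos(7*u)/7 + 3*sin(7*u)/49 + cos(7*u)/7; evaluating from 0 to pi: ∫_{0}^{pi} (3*u - 1) sin(7*u) du = (-1/7 + 3*pi/7) - (1/7) = -2/7 + 3*pi/7.
Hence b_7 = (2/pi)·(-2/7 + 3*pi/7) = 2*(-2 + 3*pi)/(7*pi).

2*(-2 + 3*pi)/(7*pi)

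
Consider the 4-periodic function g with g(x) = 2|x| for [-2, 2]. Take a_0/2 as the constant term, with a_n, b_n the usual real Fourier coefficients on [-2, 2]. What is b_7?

0

b_7 = 1/2 ∫_{-2}^{2} g(x) sin(7*pi*x/2) dx.
g is even and sin(7*pi*x/2) is odd, so the integrand is odd over a symmetric interval and the integral vanishes.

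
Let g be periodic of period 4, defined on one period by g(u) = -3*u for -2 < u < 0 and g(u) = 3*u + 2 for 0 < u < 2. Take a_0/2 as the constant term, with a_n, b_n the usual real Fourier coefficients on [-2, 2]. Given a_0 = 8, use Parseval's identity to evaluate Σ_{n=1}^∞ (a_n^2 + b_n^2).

Parseval: a_0^2/2 + Σ_{n≥1} (a_n^2+b_n^2) = 1/2 ∫_{-2}^{2} g(u)^2 du = 40.
Subtract a_0^2/2 = 32: Σ (a_n^2+b_n^2) = 8.

8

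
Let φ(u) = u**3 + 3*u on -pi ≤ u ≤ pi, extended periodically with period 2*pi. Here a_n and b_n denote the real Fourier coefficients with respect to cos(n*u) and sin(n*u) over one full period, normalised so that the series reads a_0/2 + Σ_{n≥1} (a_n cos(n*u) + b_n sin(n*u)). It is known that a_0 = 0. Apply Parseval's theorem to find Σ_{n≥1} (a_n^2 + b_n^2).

2*pi**2*(105 + 42*pi**2 + 5*pi**4)/35

Parseval: a_0^2/2 + Σ_{n≥1} (a_n^2+b_n^2) = 1/pi ∫_{-pi}^{pi} φ(u)^2 du = 2*pi**2*(105 + 42*pi**2 + 5*pi**4)/35.
Subtract a_0^2/2 = 0: Σ (a_n^2+b_n^2) = 2*pi**2*(105 + 42*pi**2 + 5*pi**4)/35.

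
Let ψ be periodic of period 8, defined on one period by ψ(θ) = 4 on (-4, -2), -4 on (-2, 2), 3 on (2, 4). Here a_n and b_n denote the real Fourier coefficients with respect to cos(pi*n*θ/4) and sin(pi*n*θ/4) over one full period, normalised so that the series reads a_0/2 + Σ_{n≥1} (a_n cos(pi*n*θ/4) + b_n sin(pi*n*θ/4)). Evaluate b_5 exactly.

-1/(5*pi)

b_5 = 1/4 ∫_{-4}^{4} ψ(θ) sin(5*pi*θ/4) dθ.
Split the integral at the breakpoints.
Directly, an antiderivative of (4) sin(5*pi*θ/4) is -16*cos(5*pi*θ/4)/(5*pi); evaluating from -4 to -2: ∫_{-4}^{-2} (4) sin(5*pi*θ/4) dθ = (0) - (16/(5*pi)) = -16/(5*pi).
Directly, an antiderivative of (-4) sin(5*pi*θ/4) is 16*cos(5*pi*θ/4)/(5*pi); evaluating from -2 to 2: ∫_{-2}^{2} (-4) sin(5*pi*θ/4) dθ = (0) - (0) = 0.
Directly, an antiderivative of (3) sin(5*pi*θ/4) is -12*cos(5*pi*θ/4)/(5*pi); evaluating from 2 to 4: ∫_{2}^{4} (3) sin(5*pi*θ/4) dθ = (12/(5*pi)) - (0) = 12/(5*pi).
Summing the pieces and multiplying by (1/4) gives b_5 = -1/(5*pi).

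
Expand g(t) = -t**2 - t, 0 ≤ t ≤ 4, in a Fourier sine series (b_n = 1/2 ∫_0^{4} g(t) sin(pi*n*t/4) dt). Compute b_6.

20/(3*pi)

b_6 = 1/2 ∫_0^{4} (-t**2 - t) sin(3*pi*t/2) dt.
Integrating by parts twice (tabular method), an antiderivative of (-t**2 - t) sin(3*pi*t/2) is 2*t**2*cos(3*pi*t/2)/(3*pi) - 8*t*sin(3*pi*t/2)/(9*pi**2) + 2*t*cos(3*pi*t/2)/(3*pi) - 4*sin(3*pi*t/2)/(9*pi**2) - 16*cos(3*pi*t/2)/(27*pi**3); evaluating from 0 to 4: ∫_{0}^{4} (-t**2 - t) sin(3*pi*t/2) dt = (8*(-2 + 45*pi**2)/(27*pi**3)) - (-16/(27*pi**3)) = 40/(3*pi).
Hence b_6 = (1/2)·(40/(3*pi)) = 20/(3*pi).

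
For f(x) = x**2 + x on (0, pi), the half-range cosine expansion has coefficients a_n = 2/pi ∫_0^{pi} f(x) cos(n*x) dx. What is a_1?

a_1 = 2/pi ∫_0^{pi} (x**2 + x) cos(x) dx.
Integrating by parts twice (tabular method), an antiderivative of (x**2 + x) cos(x) is x**2*sin(x) + x*sin(x) + 2*x*cos(x) - 2*sin(x) + cos(x); evaluating from 0 to pi: ∫_{0}^{pi} (x**2 + x) cos(x) dx = (-2*pi - 1) - (1) = -2*pi - 2.
Hence a_1 = (2/pi)·(-2*pi - 2) = -4 - 4/pi.

-4 - 4/pi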